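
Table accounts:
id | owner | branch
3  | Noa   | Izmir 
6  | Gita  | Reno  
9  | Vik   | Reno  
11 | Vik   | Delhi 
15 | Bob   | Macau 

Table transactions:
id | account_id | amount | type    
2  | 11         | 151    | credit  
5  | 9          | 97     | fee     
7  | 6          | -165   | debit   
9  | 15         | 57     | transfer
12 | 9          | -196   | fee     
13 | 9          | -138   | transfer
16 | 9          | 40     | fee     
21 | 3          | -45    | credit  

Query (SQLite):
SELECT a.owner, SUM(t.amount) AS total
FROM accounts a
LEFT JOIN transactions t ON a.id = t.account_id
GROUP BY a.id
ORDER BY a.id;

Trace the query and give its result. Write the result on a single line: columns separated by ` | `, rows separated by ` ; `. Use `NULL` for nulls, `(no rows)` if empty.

LEFT JOIN keeps every accounts row; unmatched ones get NULL for transactions columns.
Group by accounts.id and compute SUM(t.amount). SUM over an all-NULL group is NULL.
  3: ids {21} → SUM(t.amount)=-45
  6: ids {7} → SUM(t.amount)=-165
  9: ids {5, 12, 13, 16} → SUM(t.amount)=-197
  11: ids {2} → SUM(t.amount)=151
  15: ids {9} → SUM(t.amount)=57

Noa | -45 ; Gita | -165 ; Vik | -197 ; Vik | 151 ; Bob | 57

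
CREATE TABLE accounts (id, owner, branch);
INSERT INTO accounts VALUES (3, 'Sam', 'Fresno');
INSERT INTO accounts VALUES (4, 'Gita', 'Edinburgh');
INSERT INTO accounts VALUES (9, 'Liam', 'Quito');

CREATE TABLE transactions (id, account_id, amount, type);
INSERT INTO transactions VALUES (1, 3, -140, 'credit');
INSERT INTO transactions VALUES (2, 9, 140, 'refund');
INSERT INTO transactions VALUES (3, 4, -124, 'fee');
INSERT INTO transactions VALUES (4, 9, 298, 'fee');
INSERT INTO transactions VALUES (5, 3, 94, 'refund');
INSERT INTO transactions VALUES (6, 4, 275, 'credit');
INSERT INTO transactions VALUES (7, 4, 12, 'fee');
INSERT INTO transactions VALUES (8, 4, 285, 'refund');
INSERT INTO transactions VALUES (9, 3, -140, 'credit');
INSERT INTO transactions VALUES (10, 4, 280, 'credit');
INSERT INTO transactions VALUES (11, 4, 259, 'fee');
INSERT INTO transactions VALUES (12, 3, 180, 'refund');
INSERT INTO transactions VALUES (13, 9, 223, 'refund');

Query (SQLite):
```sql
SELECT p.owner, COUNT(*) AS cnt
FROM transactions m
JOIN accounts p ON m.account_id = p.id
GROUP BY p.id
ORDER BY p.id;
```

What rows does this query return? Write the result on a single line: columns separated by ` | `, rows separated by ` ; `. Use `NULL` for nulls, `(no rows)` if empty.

Join each transactions row to its accounts via account_id.
Group joined rows by accounts.id; compute COUNT(*) per group.
  3: ids {1, 5, 9, 12} → COUNT(*)=4
  4: ids {3, 6, 7, 8, 10, 11} → COUNT(*)=6
  9: ids {2, 4, 13} → COUNT(*)=3

Sam | 4 ; Gita | 6 ; Liam | 3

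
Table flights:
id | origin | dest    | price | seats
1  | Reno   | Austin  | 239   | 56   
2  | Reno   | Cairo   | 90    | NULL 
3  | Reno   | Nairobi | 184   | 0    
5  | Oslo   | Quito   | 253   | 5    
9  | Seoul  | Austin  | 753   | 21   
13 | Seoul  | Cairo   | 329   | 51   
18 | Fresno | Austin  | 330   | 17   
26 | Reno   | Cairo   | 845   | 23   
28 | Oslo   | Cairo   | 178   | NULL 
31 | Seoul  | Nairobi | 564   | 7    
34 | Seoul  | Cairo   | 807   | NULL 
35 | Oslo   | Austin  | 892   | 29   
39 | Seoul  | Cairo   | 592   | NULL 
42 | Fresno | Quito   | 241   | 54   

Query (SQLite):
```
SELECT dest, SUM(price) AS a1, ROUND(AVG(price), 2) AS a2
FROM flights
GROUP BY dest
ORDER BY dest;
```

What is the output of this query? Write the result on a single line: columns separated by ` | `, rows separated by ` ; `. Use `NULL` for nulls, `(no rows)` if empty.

Group flights by dest.
Per group compute: SUM(price), ROUND(AVG(price), 2).
  Austin: ids {1, 9, 18, 35} → SUM(price)=2214, ROUND(AVG(price), 2)=553.5
  Cairo: ids {2, 13, 26, 28, 34, 39} → SUM(price)=2841, ROUND(AVG(price), 2)=473.5
  Nairobi: ids {3, 31} → SUM(price)=748, ROUND(AVG(price), 2)=374
  Quito: ids {5, 42} → SUM(price)=494, ROUND(AVG(price), 2)=247

Austin | 2214 | 553.5 ; Cairo | 2841 | 473.5 ; Nairobi | 748 | 374 ; Quito | 494 | 247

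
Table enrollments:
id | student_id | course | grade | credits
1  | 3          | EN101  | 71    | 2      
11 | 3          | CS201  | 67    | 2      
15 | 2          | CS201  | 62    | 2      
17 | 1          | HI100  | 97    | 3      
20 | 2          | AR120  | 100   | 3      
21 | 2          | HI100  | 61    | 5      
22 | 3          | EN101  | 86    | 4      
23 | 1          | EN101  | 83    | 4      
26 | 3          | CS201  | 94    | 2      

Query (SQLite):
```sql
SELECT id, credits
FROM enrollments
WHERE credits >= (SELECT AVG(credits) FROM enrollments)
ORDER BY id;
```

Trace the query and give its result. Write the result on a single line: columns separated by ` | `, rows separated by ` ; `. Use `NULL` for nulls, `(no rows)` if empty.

Scalar subquery: AVG(credits) over all enrollments rows = 3.0.
Keep rows where credits >= that value.

17 | 3 ; 20 | 3 ; 21 | 5 ; 22 | 4 ; 23 | 4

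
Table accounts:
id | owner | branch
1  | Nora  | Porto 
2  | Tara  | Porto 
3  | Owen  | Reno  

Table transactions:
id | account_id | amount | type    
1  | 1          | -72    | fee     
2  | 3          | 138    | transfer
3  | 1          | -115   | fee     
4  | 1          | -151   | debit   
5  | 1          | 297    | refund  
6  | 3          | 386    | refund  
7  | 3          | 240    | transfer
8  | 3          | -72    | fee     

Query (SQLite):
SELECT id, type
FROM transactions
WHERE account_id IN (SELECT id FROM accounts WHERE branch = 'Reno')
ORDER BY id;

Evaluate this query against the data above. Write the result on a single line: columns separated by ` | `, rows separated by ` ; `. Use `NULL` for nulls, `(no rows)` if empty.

2 | transfer ; 6 | refund ; 7 | transfer ; 8 | fee

Inner query: accounts.id where branch = 'Reno'.
Outer: keep transactions rows whose account_id is in that set.
Inner query → {3}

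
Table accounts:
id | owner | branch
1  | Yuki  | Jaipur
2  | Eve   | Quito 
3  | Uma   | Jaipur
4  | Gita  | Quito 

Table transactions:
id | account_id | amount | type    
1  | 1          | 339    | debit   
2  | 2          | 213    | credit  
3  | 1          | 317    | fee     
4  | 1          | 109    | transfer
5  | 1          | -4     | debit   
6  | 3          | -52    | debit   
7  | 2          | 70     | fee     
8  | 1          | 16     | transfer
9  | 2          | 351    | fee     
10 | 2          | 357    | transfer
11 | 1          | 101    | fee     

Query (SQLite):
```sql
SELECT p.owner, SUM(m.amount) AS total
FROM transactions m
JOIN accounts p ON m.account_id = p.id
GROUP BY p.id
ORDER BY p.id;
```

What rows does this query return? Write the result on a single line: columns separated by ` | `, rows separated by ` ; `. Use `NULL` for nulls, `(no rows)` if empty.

Yuki | 878 ; Eve | 991 ; Uma | -52

Join each transactions row to its accounts via account_id.
Group joined rows by accounts.id; compute SUM(m.amount) per group.
  1: ids {1, 3, 4, 5, 8, 11} → SUM(m.amount)=878
  2: ids {2, 7, 9, 10} → SUM(m.amount)=991
  3: ids {6} → SUM(m.amount)=-52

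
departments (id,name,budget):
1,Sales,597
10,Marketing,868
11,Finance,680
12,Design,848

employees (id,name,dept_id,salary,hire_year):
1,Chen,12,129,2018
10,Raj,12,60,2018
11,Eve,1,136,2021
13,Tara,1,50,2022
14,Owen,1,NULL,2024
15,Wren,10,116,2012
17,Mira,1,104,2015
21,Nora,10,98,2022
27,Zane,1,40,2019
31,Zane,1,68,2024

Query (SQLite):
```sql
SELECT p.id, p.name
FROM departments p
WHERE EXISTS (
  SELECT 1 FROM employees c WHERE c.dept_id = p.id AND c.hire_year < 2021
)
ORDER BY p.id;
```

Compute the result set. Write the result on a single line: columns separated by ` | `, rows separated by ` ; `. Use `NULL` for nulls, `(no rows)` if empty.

1 | Sales ; 10 | Marketing ; 12 | Design

For each departments row, check whether any employees with matching dept_id has hire_year < 2021.
Keep rows where that is true.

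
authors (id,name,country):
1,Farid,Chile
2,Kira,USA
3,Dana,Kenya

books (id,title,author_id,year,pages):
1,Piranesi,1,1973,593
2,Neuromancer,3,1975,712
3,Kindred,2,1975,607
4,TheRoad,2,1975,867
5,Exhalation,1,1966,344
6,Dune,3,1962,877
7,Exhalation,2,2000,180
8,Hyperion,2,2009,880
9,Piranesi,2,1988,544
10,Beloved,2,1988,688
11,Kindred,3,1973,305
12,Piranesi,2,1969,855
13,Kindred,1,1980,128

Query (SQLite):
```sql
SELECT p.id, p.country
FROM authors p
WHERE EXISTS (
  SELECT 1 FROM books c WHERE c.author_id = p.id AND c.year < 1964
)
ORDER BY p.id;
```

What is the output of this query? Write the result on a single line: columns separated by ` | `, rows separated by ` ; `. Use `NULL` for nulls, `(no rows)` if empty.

For each authors row, check whether any books with matching author_id has year < 1964.
Keep rows where that is true.

3 | Kenya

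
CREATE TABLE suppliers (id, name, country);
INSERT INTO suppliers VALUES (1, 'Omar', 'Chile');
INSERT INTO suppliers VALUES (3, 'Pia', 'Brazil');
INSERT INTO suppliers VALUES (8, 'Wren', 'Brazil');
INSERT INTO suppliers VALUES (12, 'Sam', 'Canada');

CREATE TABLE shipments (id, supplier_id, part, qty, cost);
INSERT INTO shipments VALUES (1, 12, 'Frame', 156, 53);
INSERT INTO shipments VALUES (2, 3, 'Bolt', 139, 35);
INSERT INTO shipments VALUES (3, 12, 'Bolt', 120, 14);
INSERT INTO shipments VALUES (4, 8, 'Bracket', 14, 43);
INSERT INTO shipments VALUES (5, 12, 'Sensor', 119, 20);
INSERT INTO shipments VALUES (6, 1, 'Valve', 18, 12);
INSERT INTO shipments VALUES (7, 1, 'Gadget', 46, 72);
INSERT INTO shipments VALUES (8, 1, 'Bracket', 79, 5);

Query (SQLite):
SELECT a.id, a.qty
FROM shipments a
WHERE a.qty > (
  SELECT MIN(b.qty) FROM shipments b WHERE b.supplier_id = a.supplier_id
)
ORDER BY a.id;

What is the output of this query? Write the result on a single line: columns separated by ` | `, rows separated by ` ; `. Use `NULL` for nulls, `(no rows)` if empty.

1 | 156 ; 3 | 120 ; 7 | 46 ; 8 | 79

For each shipments row a, compute MIN(qty) over rows sharing a.supplier_id.
Keep row a if a.qty > that per-group MIN.
  supplier_id=1: MIN(qty) = 18
  supplier_id=3: MIN(qty) = 139
  supplier_id=8: MIN(qty) = 14
  supplier_id=12: MIN(qty) = 119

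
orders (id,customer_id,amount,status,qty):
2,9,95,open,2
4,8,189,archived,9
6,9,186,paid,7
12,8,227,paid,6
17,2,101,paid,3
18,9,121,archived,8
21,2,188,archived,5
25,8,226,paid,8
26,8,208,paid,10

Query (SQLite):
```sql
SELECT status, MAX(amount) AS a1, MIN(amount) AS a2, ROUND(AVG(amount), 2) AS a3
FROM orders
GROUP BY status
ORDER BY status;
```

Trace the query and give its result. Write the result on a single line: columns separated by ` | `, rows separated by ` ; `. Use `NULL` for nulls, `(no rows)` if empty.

Group orders by status.
Per group compute: MAX(amount), MIN(amount), ROUND(AVG(amount), 2).
  archived: ids {4, 18, 21} → MAX(amount)=189, MIN(amount)=121, ROUND(AVG(amount), 2)=166
  open: ids {2} → MAX(amount)=95, MIN(amount)=95, ROUND(AVG(amount), 2)=95
  paid: ids {6, 12, 17, 25, 26} → MAX(amount)=227, MIN(amount)=101, ROUND(AVG(amount), 2)=189.6

archived | 189 | 121 | 166 ; open | 95 | 95 | 95 ; paid | 227 | 101 | 189.6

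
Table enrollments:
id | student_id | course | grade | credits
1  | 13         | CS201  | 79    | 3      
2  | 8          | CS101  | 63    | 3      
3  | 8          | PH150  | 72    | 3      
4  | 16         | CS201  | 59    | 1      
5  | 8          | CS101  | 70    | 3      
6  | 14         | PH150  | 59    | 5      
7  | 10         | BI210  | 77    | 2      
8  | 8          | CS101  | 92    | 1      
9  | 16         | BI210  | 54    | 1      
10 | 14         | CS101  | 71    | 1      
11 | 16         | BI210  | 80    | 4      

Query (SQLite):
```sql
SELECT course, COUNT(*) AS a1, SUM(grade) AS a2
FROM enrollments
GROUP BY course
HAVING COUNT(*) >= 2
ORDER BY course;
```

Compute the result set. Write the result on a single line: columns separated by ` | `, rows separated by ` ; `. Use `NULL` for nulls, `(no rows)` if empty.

BI210 | 3 | 211 ; CS101 | 4 | 296 ; CS201 | 2 | 138 ; PH150 | 2 | 131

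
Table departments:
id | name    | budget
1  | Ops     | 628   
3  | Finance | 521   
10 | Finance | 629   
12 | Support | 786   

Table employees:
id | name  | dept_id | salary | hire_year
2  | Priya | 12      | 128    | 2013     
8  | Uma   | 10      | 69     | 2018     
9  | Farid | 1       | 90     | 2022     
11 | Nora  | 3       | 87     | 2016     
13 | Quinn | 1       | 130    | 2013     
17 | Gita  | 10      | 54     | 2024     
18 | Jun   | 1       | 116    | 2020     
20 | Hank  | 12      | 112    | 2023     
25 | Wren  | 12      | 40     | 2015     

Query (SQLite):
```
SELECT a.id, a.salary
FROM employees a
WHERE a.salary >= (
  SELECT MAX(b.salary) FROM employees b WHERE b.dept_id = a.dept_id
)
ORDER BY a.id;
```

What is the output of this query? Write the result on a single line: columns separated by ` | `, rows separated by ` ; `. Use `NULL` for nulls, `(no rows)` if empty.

For each employees row a, compute MAX(salary) over rows sharing a.dept_id.
Keep row a if a.salary >= that per-group MAX.
  dept_id=1: MAX(salary) = 130
  dept_id=3: MAX(salary) = 87
  dept_id=10: MAX(salary) = 69
  dept_id=12: MAX(salary) = 128

2 | 128 ; 8 | 69 ; 11 | 87 ; 13 | 130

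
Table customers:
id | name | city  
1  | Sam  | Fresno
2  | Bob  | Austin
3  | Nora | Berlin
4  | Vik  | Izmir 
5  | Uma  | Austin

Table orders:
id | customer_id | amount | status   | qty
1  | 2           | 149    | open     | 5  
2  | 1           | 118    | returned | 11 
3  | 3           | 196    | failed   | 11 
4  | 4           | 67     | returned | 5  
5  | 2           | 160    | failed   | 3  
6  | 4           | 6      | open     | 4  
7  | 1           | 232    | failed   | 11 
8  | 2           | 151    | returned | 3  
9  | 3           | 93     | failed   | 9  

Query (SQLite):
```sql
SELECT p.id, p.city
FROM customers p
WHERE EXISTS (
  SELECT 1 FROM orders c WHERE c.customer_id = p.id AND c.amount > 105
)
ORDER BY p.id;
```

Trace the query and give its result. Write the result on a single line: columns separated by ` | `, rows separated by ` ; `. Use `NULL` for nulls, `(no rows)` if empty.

For each customers row, check whether any orders with matching customer_id has amount > 105.
Keep rows where that is true.

1 | Fresno ; 2 | Austin ; 3 | Berlin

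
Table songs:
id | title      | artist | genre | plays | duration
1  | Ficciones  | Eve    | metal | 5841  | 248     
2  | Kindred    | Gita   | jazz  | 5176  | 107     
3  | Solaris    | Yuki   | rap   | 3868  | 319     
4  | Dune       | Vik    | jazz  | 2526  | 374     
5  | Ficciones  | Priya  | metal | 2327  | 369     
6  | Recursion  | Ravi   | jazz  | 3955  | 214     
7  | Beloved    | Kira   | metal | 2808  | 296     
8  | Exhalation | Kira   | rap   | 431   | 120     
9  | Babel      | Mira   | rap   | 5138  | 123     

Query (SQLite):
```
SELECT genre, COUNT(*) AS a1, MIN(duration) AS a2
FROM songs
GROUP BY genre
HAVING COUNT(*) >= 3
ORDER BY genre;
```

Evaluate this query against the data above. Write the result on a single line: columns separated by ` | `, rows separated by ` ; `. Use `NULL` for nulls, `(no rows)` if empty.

jazz | 3 | 107 ; metal | 3 | 248 ; rap | 3 | 120

Group songs by genre.
Per group compute: COUNT(*), MIN(duration).
HAVING: drop groups with fewer than 3 rows.
  jazz: ids {2, 4, 6} → COUNT(*)=3, MIN(duration)=107
  metal: ids {1, 5, 7} → COUNT(*)=3, MIN(duration)=248
  rap: ids {3, 8, 9} → COUNT(*)=3, MIN(duration)=120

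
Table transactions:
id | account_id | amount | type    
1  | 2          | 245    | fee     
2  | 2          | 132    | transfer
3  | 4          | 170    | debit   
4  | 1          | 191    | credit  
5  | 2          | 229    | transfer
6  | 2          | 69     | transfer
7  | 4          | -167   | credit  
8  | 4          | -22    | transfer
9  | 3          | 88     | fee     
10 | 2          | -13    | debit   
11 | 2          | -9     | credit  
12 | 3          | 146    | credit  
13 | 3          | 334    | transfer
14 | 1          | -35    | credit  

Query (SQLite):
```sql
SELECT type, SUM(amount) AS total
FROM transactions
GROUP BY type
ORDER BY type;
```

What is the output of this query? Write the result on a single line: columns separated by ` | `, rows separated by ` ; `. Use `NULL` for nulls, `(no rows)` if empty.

credit | 126 ; debit | 157 ; fee | 333 ; transfer | 742

Partition transactions by type; compute SUM(amount) within each group.
  credit: ids {4, 7, 11, 12, 14} → SUM(amount)=126
  debit: ids {3, 10} → SUM(amount)=157
  fee: ids {1, 9} → SUM(amount)=333
  transfer: ids {2, 5, 6, 8, 13} → SUM(amount)=742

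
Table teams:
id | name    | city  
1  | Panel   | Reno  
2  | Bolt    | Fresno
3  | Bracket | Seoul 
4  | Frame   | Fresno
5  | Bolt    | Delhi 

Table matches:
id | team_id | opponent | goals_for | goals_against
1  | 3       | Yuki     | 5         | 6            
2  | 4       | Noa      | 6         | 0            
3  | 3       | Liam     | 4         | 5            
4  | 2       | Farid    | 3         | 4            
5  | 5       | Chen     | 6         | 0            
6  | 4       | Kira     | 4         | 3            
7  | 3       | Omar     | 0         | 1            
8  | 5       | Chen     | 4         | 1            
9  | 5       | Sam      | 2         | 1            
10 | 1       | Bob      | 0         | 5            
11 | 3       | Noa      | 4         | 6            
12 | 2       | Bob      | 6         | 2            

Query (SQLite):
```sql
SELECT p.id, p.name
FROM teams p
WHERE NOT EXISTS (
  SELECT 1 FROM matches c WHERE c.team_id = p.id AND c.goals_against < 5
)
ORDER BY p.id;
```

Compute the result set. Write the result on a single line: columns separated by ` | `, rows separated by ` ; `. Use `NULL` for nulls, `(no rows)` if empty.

For each teams row, check whether any matches with matching team_id has goals_against < 5.
Keep rows where that is false.

1 | Panel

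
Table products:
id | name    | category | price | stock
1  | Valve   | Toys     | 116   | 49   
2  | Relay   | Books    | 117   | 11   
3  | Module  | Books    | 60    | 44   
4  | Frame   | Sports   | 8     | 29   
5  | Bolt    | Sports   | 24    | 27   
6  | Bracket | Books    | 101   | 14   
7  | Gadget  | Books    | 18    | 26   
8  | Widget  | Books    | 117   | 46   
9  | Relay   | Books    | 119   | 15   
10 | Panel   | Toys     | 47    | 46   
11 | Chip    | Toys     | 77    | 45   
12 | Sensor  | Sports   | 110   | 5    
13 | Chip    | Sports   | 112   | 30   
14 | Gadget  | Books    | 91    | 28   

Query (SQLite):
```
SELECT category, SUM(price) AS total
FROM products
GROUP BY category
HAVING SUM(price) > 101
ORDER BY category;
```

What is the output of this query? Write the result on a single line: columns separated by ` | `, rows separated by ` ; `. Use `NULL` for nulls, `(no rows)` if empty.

Partition products by category; compute SUM(price) within each group.
HAVING: keep groups where SUM(price) > 101.
  Books: ids {2, 3, 6, 7, 8, 9, 14} → SUM(price)=623
  Sports: ids {4, 5, 12, 13} → SUM(price)=254
  Toys: ids {1, 10, 11} → SUM(price)=240

Books | 623 ; Sports | 254 ; Toys | 240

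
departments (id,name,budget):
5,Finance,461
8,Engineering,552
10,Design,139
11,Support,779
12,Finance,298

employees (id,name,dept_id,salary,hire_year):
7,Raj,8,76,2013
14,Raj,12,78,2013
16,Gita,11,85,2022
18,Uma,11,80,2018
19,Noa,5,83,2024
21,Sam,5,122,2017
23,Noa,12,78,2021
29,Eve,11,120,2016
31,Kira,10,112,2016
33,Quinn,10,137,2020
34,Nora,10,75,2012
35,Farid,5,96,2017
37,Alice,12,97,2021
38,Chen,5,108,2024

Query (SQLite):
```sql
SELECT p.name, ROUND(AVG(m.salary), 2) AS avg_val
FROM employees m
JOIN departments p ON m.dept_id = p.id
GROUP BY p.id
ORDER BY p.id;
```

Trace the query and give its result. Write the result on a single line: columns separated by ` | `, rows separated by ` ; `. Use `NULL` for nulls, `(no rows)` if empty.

Join each employees row to its departments via dept_id.
Group joined rows by departments.id; compute ROUND(AVG(m.salary), 2) per group.
  5: ids {19, 21, 35, 38} → ROUND(AVG(m.salary), 2)=102.25
  8: ids {7} → ROUND(AVG(m.salary), 2)=76
  10: ids {31, 33, 34} → ROUND(AVG(m.salary), 2)=108
  11: ids {16, 18, 29} → ROUND(AVG(m.salary), 2)=95
  12: ids {14, 23, 37} → ROUND(AVG(m.salary), 2)=84.33

Finance | 102.25 ; Engineering | 76 ; Design | 108 ; Support | 95 ; Finance | 84.33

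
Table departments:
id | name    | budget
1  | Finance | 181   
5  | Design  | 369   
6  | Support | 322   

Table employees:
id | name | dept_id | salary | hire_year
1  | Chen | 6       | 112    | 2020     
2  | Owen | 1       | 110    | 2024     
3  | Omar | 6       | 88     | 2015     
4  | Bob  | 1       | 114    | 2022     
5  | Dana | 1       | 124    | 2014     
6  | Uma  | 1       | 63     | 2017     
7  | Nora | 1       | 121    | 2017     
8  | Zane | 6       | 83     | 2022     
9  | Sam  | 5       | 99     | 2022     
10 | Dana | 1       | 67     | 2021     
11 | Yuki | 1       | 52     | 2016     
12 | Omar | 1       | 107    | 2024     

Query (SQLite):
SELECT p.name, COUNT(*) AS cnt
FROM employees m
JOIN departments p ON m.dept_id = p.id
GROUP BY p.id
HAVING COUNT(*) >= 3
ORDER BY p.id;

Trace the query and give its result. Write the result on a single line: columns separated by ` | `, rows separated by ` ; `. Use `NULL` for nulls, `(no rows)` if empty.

Finance | 8 ; Support | 3

Join each employees row to its departments via dept_id.
Group joined rows by departments.id; compute COUNT(*) per group.
HAVING: keep groups with count ≥ 3.
  1: ids {2, 4, 5, 6, 7, 10, 11, 12} → COUNT(*)=8
  5: ids {9} → COUNT(*)=1
  6: ids {1, 3, 8} → COUNT(*)=3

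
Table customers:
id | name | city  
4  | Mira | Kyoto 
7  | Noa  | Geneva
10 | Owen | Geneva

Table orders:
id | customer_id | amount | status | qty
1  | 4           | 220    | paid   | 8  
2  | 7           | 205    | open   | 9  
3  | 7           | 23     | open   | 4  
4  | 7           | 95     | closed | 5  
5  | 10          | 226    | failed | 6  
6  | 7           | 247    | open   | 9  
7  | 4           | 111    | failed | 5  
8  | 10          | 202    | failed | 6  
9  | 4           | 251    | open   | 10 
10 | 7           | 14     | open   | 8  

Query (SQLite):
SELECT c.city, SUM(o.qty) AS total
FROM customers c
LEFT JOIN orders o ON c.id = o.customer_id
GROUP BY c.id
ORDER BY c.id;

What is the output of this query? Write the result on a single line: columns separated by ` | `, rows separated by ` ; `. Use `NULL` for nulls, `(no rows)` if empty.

Kyoto | 23 ; Geneva | 35 ; Geneva | 12

LEFT JOIN keeps every customers row; unmatched ones get NULL for orders columns.
Group by customers.id and compute SUM(o.qty). SUM over an all-NULL group is NULL.
  4: ids {1, 7, 9} → SUM(o.qty)=23
  7: ids {2, 3, 4, 6, 10} → SUM(o.qty)=35
  10: ids {5, 8} → SUM(o.qty)=12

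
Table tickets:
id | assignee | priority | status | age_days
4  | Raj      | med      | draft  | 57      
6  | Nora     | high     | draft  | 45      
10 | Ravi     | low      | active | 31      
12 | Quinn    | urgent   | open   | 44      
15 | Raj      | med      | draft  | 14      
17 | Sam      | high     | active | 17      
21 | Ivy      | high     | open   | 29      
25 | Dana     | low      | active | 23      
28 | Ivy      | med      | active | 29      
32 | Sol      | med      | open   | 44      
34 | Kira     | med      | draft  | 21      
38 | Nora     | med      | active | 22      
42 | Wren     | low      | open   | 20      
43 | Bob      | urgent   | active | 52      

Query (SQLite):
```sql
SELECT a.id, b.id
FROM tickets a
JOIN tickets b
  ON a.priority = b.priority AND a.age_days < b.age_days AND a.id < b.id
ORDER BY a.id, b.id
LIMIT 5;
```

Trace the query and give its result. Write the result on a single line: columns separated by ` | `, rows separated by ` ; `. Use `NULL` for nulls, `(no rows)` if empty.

Pairs (a,b) with same priority, a.age_days < b.age_days, a.id < b.id.
priority groups: high:{6,17,21} low:{10,25,42} med:{4,15,28,32,34,38} urgent:{12,43}
Ordered by (a.id, b.id); first 5.

12 | 43 ; 15 | 28 ; 15 | 32 ; 15 | 34 ; 15 | 38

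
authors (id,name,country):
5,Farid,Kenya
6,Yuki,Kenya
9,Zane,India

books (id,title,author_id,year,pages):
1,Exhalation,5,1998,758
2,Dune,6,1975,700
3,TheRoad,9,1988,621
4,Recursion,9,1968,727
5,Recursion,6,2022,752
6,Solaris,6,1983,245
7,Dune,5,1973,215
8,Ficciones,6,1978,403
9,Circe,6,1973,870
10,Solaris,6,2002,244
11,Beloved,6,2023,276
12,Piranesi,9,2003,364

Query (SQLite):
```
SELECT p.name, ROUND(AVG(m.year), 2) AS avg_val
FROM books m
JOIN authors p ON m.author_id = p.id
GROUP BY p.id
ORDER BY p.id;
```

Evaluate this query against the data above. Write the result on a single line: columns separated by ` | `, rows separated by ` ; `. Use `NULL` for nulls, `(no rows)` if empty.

Join each books row to its authors via author_id.
Group joined rows by authors.id; compute ROUND(AVG(m.year), 2) per group.
  5: ids {1, 7} → ROUND(AVG(m.year), 2)=1985.5
  6: ids {2, 5, 6, 8, 9, 10, 11} → ROUND(AVG(m.year), 2)=1993.71
  9: ids {3, 4, 12} → ROUND(AVG(m.year), 2)=1986.33

Farid | 1985.5 ; Yuki | 1993.71 ; Zane | 1986.33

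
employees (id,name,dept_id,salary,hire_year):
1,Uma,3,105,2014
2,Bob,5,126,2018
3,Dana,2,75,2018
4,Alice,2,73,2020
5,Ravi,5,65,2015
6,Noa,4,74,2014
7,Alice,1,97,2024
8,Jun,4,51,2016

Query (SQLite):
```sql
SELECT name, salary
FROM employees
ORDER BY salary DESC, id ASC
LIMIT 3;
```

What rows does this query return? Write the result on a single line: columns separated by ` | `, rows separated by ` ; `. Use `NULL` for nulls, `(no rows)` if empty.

Bob | 126 ; Uma | 105 ; Alice | 97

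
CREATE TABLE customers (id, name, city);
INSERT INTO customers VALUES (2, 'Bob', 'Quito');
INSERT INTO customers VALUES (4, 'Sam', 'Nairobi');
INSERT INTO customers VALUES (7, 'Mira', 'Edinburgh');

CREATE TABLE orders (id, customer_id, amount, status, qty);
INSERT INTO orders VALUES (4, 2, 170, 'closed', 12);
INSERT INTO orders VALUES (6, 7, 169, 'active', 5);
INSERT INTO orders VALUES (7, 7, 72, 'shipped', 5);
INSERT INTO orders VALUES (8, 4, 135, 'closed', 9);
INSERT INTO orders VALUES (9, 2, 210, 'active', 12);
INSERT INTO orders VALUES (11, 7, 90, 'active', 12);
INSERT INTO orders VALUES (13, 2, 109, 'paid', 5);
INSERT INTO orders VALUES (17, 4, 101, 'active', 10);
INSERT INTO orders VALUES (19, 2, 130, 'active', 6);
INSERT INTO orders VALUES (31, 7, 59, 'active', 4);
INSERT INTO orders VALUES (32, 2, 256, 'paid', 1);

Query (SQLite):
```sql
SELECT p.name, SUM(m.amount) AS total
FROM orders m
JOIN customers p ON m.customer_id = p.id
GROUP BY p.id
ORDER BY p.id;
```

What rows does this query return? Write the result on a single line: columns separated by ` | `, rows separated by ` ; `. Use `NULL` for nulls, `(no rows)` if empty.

Bob | 875 ; Sam | 236 ; Mira | 390

Join each orders row to its customers via customer_id.
Group joined rows by customers.id; compute SUM(m.amount) per group.
  2: ids {4, 9, 13, 19, 32} → SUM(m.amount)=875
  4: ids {8, 17} → SUM(m.amount)=236
  7: ids {6, 7, 11, 31} → SUM(m.amount)=390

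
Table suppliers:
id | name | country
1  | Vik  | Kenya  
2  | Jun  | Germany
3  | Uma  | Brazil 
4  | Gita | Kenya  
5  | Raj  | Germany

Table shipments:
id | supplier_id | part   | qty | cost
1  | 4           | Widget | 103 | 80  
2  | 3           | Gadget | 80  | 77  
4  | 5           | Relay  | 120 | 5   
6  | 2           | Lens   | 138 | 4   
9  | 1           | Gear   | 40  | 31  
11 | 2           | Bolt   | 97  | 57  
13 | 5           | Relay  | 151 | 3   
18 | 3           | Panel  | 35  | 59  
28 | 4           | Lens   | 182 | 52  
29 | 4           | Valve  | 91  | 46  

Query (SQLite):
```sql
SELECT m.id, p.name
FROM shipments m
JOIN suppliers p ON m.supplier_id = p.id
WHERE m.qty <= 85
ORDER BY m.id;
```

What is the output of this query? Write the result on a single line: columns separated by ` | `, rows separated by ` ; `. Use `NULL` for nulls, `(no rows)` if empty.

2 | Uma ; 9 | Vik ; 18 | Uma

Each shipments row matches the suppliers row where supplier_id = suppliers.id.
Then keep rows with m.qty <= 85.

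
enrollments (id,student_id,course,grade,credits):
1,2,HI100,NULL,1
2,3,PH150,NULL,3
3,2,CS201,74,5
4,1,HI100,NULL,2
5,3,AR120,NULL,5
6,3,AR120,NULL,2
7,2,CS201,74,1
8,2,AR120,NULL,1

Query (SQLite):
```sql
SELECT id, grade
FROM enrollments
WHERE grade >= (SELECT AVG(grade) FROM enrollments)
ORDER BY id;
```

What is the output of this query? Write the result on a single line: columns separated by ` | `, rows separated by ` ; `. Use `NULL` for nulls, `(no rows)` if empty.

Scalar subquery: AVG(grade) over all enrollments rows = 74.0.
Keep rows where grade >= that value.

3 | 74 ; 7 | 74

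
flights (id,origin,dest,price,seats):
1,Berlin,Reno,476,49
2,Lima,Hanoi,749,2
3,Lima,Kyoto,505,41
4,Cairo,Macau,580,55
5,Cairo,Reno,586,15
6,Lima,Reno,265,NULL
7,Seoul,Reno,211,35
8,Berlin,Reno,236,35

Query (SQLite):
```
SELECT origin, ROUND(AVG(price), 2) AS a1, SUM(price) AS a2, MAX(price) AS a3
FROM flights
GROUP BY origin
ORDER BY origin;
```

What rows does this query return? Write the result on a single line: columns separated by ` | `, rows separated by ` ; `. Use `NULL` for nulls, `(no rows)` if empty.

Group flights by origin.
Per group compute: ROUND(AVG(price), 2), SUM(price), MAX(price).
  Berlin: ids {1, 8} → ROUND(AVG(price), 2)=356, SUM(price)=712, MAX(price)=476
  Cairo: ids {4, 5} → ROUND(AVG(price), 2)=583, SUM(price)=1166, MAX(price)=586
  Lima: ids {2, 3, 6} → ROUND(AVG(price), 2)=506.33, SUM(price)=1519, MAX(price)=749
  Seoul: ids {7} → ROUND(AVG(price), 2)=211, SUM(price)=211, MAX(price)=211

Berlin | 356 | 712 | 476 ; Cairo | 583 | 1166 | 586 ; Lima | 506.33 | 1519 | 749 ; Seoul | 211 | 211 | 211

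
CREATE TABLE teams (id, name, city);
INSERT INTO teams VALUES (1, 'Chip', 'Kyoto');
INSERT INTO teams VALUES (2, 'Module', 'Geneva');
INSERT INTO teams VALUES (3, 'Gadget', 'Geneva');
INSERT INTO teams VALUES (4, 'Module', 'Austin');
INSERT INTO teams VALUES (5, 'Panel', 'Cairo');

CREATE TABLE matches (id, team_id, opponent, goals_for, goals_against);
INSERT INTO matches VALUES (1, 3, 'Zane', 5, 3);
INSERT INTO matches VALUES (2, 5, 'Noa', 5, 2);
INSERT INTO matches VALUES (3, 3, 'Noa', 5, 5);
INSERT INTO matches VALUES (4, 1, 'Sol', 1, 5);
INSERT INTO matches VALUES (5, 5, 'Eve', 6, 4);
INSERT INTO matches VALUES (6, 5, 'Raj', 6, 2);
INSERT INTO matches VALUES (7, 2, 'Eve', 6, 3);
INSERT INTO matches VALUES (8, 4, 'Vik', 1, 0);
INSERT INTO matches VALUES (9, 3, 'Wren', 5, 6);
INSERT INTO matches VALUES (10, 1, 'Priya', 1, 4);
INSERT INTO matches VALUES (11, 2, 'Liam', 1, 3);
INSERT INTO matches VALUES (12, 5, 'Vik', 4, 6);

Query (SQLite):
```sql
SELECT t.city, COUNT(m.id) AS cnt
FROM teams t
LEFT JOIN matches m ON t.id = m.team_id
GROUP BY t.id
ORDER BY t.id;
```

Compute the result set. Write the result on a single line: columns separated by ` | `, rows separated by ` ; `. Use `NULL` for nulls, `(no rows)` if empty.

LEFT JOIN keeps every teams row; unmatched ones get NULL for matches columns.
Group by teams.id and compute COUNT(m.id). COUNT(col) of an all-NULL group is 0.
  1: ids {4, 10} → COUNT(m.id)=2
  2: ids {7, 11} → COUNT(m.id)=2
  3: ids {1, 3, 9} → COUNT(m.id)=3
  4: ids {8} → COUNT(m.id)=1
  5: ids {2, 5, 6, 12} → COUNT(m.id)=4

Kyoto | 2 ; Geneva | 2 ; Geneva | 3 ; Austin | 1 ; Cairo | 4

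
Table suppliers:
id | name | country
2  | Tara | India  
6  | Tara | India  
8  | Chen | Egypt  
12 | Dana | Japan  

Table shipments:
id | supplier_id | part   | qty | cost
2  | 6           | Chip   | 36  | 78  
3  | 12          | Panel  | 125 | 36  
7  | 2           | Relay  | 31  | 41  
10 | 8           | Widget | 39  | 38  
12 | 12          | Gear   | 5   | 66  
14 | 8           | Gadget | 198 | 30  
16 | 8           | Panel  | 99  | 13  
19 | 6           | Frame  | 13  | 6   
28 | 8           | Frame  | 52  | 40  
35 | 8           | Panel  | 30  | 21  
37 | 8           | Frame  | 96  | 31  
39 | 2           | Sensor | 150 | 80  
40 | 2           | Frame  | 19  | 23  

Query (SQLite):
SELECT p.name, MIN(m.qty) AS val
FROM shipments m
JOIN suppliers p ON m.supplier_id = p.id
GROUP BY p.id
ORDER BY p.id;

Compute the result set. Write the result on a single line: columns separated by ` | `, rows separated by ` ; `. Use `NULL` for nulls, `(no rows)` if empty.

Join each shipments row to its suppliers via supplier_id.
Group joined rows by suppliers.id; compute MIN(m.qty) per group.
  2: ids {7, 39, 40} → MIN(m.qty)=19
  6: ids {2, 19} → MIN(m.qty)=13
  8: ids {10, 14, 16, 28, 35, 37} → MIN(m.qty)=30
  12: ids {3, 12} → MIN(m.qty)=5

Tara | 19 ; Tara | 13 ; Chen | 30 ; Dana | 5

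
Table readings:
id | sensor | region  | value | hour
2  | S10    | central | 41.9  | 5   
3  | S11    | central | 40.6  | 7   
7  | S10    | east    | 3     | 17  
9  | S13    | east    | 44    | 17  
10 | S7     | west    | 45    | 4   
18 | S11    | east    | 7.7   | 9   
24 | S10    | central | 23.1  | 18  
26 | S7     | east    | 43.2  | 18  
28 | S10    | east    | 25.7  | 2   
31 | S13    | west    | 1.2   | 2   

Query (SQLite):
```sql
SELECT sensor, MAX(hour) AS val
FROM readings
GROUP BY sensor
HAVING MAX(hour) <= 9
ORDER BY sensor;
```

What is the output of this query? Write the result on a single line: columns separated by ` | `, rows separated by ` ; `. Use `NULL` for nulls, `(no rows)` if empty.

S11 | 9

Partition readings by sensor; compute MAX(hour) within each group.
HAVING: keep groups where MAX(hour) <= 9.
  S10: ids {2, 7, 24, 28} → MAX(hour)=18
  S11: ids {3, 18} → MAX(hour)=9
  S13: ids {9, 31} → MAX(hour)=17
  S7: ids {10, 26} → MAX(hour)=18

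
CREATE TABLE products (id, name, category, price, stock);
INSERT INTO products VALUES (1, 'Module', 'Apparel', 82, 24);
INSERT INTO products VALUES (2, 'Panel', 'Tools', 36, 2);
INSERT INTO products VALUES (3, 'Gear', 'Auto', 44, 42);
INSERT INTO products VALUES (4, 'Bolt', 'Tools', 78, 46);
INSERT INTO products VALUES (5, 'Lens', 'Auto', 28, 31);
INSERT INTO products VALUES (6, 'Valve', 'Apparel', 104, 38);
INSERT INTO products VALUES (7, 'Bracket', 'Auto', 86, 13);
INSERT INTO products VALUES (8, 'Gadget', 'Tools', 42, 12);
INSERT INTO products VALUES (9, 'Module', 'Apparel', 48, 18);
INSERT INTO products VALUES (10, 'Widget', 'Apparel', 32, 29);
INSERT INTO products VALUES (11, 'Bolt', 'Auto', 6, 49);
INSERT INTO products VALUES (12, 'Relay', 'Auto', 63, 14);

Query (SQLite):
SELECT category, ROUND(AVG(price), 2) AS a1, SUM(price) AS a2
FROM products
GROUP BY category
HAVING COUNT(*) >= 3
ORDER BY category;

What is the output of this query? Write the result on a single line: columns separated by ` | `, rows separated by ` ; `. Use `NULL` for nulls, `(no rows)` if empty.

Apparel | 66.5 | 266 ; Auto | 45.4 | 227 ; Tools | 52 | 156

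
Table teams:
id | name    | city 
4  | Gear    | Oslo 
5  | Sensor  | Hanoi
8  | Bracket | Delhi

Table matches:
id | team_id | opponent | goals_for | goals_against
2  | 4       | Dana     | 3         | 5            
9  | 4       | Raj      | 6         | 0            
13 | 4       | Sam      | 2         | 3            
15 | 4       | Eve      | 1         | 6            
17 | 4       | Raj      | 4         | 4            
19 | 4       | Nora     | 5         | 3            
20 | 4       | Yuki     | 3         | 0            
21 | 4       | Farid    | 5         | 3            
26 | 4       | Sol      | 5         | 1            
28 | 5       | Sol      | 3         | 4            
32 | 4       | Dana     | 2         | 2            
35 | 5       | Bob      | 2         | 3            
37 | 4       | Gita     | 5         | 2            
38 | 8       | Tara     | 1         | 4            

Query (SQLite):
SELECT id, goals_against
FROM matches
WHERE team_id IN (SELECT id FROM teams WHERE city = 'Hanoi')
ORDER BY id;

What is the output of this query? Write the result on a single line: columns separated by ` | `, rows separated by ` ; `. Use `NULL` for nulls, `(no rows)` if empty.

28 | 4 ; 35 | 3

Inner query: teams.id where city = 'Hanoi'.
Outer: keep matches rows whose team_id is in that set.
Inner query → {5}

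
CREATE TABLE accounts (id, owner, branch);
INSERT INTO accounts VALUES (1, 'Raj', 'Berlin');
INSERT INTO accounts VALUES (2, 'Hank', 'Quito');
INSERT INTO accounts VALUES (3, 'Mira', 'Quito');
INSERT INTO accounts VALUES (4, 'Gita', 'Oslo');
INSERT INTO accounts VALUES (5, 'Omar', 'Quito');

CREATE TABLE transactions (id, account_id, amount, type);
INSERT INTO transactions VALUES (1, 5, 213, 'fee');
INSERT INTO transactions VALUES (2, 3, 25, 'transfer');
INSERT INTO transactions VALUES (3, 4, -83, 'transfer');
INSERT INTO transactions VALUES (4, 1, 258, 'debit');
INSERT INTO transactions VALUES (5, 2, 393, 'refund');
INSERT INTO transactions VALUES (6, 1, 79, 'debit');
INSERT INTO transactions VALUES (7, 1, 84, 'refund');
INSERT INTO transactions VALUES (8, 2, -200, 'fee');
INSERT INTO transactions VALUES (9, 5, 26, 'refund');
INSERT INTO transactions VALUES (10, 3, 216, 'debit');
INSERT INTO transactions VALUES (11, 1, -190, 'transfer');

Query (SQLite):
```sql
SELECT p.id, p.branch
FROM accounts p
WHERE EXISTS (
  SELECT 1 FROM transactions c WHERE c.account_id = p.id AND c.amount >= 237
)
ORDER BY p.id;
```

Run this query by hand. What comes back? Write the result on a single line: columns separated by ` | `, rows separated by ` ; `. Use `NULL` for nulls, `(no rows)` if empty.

1 | Berlin ; 2 | Quito

For each accounts row, check whether any transactions with matching account_id has amount >= 237.
Keep rows where that is true.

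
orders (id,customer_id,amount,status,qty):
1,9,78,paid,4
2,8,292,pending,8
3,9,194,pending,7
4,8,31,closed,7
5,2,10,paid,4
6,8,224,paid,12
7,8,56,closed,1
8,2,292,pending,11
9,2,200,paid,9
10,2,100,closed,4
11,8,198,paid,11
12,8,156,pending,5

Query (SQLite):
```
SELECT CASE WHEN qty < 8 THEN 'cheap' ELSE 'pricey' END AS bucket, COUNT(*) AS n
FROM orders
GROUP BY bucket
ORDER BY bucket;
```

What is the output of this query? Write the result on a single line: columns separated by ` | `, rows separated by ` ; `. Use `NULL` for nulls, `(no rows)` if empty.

cheap | 7 ; pricey | 5

Bucket rows by qty < 8 → 'cheap' else 'pricey'; count each bucket.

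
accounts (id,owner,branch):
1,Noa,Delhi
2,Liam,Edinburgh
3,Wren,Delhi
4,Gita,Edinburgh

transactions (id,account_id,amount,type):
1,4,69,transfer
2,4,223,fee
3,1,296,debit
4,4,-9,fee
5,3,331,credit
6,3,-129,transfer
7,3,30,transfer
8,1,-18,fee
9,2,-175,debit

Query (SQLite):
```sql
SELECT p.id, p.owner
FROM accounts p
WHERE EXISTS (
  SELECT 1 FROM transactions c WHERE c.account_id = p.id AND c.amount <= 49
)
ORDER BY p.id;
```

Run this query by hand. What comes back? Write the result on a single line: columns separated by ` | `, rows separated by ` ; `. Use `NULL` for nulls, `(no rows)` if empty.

1 | Noa ; 2 | Liam ; 3 | Wren ; 4 | Gita

For each accounts row, check whether any transactions with matching account_id has amount <= 49.
Keep rows where that is true.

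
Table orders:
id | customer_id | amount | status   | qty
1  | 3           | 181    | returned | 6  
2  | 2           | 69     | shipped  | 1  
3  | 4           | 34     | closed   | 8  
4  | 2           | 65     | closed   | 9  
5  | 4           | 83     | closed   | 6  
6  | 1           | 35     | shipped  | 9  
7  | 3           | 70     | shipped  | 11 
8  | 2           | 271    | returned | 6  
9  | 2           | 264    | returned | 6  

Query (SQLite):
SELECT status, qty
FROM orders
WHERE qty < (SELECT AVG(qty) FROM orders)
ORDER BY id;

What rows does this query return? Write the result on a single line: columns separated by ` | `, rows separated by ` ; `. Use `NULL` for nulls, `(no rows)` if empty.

returned | 6 ; shipped | 1 ; closed | 6 ; returned | 6 ; returned | 6

Scalar subquery: AVG(qty) over all orders rows = 6.888889 (≈; comparison uses full precision).
Keep rows where qty < that value.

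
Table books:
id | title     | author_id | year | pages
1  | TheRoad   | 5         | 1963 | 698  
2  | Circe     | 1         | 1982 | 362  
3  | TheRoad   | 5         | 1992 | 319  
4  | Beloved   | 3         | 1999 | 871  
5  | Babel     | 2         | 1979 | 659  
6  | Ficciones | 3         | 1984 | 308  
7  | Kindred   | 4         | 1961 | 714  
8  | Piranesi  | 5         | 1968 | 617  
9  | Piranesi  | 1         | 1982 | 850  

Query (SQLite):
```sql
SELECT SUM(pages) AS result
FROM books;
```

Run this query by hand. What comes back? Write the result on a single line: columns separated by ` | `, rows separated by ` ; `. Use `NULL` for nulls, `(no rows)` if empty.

5398

All pages values: [698, 362, 319, 871, 659, 308, 714, 617, 850].
SUM of non-NULL values = 5398.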